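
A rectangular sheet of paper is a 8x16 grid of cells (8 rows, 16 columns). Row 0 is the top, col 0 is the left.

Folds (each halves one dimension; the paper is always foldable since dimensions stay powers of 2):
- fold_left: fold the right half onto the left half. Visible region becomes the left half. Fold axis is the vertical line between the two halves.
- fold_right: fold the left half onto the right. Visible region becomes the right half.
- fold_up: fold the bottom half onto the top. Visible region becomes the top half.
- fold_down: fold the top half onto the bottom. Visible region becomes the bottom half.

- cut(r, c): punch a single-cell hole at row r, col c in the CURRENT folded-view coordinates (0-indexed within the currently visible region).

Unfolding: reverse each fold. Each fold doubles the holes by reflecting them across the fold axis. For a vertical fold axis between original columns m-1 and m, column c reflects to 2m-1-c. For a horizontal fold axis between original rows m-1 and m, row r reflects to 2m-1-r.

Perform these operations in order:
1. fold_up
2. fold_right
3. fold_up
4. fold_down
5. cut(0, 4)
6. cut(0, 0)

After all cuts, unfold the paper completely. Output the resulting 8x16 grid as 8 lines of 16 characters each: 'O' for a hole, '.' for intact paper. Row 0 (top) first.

Op 1 fold_up: fold axis h@4; visible region now rows[0,4) x cols[0,16) = 4x16
Op 2 fold_right: fold axis v@8; visible region now rows[0,4) x cols[8,16) = 4x8
Op 3 fold_up: fold axis h@2; visible region now rows[0,2) x cols[8,16) = 2x8
Op 4 fold_down: fold axis h@1; visible region now rows[1,2) x cols[8,16) = 1x8
Op 5 cut(0, 4): punch at orig (1,12); cuts so far [(1, 12)]; region rows[1,2) x cols[8,16) = 1x8
Op 6 cut(0, 0): punch at orig (1,8); cuts so far [(1, 8), (1, 12)]; region rows[1,2) x cols[8,16) = 1x8
Unfold 1 (reflect across h@1): 4 holes -> [(0, 8), (0, 12), (1, 8), (1, 12)]
Unfold 2 (reflect across h@2): 8 holes -> [(0, 8), (0, 12), (1, 8), (1, 12), (2, 8), (2, 12), (3, 8), (3, 12)]
Unfold 3 (reflect across v@8): 16 holes -> [(0, 3), (0, 7), (0, 8), (0, 12), (1, 3), (1, 7), (1, 8), (1, 12), (2, 3), (2, 7), (2, 8), (2, 12), (3, 3), (3, 7), (3, 8), (3, 12)]
Unfold 4 (reflect across h@4): 32 holes -> [(0, 3), (0, 7), (0, 8), (0, 12), (1, 3), (1, 7), (1, 8), (1, 12), (2, 3), (2, 7), (2, 8), (2, 12), (3, 3), (3, 7), (3, 8), (3, 12), (4, 3), (4, 7), (4, 8), (4, 12), (5, 3), (5, 7), (5, 8), (5, 12), (6, 3), (6, 7), (6, 8), (6, 12), (7, 3), (7, 7), (7, 8), (7, 12)]

Answer: ...O...OO...O...
...O...OO...O...
...O...OO...O...
...O...OO...O...
...O...OO...O...
...O...OO...O...
...O...OO...O...
...O...OO...O...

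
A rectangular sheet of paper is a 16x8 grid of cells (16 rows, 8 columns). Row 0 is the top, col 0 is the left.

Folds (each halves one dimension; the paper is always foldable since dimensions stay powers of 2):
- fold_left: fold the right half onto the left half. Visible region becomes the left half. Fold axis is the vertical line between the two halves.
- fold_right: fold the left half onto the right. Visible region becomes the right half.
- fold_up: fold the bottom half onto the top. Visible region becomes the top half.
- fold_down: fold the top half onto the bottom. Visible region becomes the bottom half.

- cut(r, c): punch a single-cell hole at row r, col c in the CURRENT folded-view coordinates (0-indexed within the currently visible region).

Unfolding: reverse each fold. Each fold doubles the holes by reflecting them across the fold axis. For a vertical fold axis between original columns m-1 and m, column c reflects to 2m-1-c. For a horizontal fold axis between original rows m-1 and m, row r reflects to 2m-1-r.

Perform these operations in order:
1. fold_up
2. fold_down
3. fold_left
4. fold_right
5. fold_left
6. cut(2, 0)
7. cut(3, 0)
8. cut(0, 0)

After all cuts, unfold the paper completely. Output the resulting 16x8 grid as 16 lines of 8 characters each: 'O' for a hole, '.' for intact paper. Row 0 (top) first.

Answer: OOOOOOOO
OOOOOOOO
........
OOOOOOOO
OOOOOOOO
........
OOOOOOOO
OOOOOOOO
OOOOOOOO
OOOOOOOO
........
OOOOOOOO
OOOOOOOO
........
OOOOOOOO
OOOOOOOO

Derivation:
Op 1 fold_up: fold axis h@8; visible region now rows[0,8) x cols[0,8) = 8x8
Op 2 fold_down: fold axis h@4; visible region now rows[4,8) x cols[0,8) = 4x8
Op 3 fold_left: fold axis v@4; visible region now rows[4,8) x cols[0,4) = 4x4
Op 4 fold_right: fold axis v@2; visible region now rows[4,8) x cols[2,4) = 4x2
Op 5 fold_left: fold axis v@3; visible region now rows[4,8) x cols[2,3) = 4x1
Op 6 cut(2, 0): punch at orig (6,2); cuts so far [(6, 2)]; region rows[4,8) x cols[2,3) = 4x1
Op 7 cut(3, 0): punch at orig (7,2); cuts so far [(6, 2), (7, 2)]; region rows[4,8) x cols[2,3) = 4x1
Op 8 cut(0, 0): punch at orig (4,2); cuts so far [(4, 2), (6, 2), (7, 2)]; region rows[4,8) x cols[2,3) = 4x1
Unfold 1 (reflect across v@3): 6 holes -> [(4, 2), (4, 3), (6, 2), (6, 3), (7, 2), (7, 3)]
Unfold 2 (reflect across v@2): 12 holes -> [(4, 0), (4, 1), (4, 2), (4, 3), (6, 0), (6, 1), (6, 2), (6, 3), (7, 0), (7, 1), (7, 2), (7, 3)]
Unfold 3 (reflect across v@4): 24 holes -> [(4, 0), (4, 1), (4, 2), (4, 3), (4, 4), (4, 5), (4, 6), (4, 7), (6, 0), (6, 1), (6, 2), (6, 3), (6, 4), (6, 5), (6, 6), (6, 7), (7, 0), (7, 1), (7, 2), (7, 3), (7, 4), (7, 5), (7, 6), (7, 7)]
Unfold 4 (reflect across h@4): 48 holes -> [(0, 0), (0, 1), (0, 2), (0, 3), (0, 4), (0, 5), (0, 6), (0, 7), (1, 0), (1, 1), (1, 2), (1, 3), (1, 4), (1, 5), (1, 6), (1, 7), (3, 0), (3, 1), (3, 2), (3, 3), (3, 4), (3, 5), (3, 6), (3, 7), (4, 0), (4, 1), (4, 2), (4, 3), (4, 4), (4, 5), (4, 6), (4, 7), (6, 0), (6, 1), (6, 2), (6, 3), (6, 4), (6, 5), (6, 6), (6, 7), (7, 0), (7, 1), (7, 2), (7, 3), (7, 4), (7, 5), (7, 6), (7, 7)]
Unfold 5 (reflect across h@8): 96 holes -> [(0, 0), (0, 1), (0, 2), (0, 3), (0, 4), (0, 5), (0, 6), (0, 7), (1, 0), (1, 1), (1, 2), (1, 3), (1, 4), (1, 5), (1, 6), (1, 7), (3, 0), (3, 1), (3, 2), (3, 3), (3, 4), (3, 5), (3, 6), (3, 7), (4, 0), (4, 1), (4, 2), (4, 3), (4, 4), (4, 5), (4, 6), (4, 7), (6, 0), (6, 1), (6, 2), (6, 3), (6, 4), (6, 5), (6, 6), (6, 7), (7, 0), (7, 1), (7, 2), (7, 3), (7, 4), (7, 5), (7, 6), (7, 7), (8, 0), (8, 1), (8, 2), (8, 3), (8, 4), (8, 5), (8, 6), (8, 7), (9, 0), (9, 1), (9, 2), (9, 3), (9, 4), (9, 5), (9, 6), (9, 7), (11, 0), (11, 1), (11, 2), (11, 3), (11, 4), (11, 5), (11, 6), (11, 7), (12, 0), (12, 1), (12, 2), (12, 3), (12, 4), (12, 5), (12, 6), (12, 7), (14, 0), (14, 1), (14, 2), (14, 3), (14, 4), (14, 5), (14, 6), (14, 7), (15, 0), (15, 1), (15, 2), (15, 3), (15, 4), (15, 5), (15, 6), (15, 7)]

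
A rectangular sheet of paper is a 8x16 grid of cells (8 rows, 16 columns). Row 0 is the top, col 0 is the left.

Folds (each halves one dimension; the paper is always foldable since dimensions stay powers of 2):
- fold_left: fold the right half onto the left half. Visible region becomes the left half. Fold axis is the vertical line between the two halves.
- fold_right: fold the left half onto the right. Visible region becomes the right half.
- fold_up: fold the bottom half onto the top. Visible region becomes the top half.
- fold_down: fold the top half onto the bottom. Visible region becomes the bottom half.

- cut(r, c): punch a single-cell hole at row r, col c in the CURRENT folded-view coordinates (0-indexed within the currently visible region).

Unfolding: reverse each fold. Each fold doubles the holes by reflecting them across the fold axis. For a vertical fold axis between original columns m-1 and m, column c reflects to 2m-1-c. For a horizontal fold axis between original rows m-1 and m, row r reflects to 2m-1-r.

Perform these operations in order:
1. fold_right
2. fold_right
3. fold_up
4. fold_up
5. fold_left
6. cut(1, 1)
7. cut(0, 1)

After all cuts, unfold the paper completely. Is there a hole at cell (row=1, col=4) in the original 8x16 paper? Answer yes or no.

Op 1 fold_right: fold axis v@8; visible region now rows[0,8) x cols[8,16) = 8x8
Op 2 fold_right: fold axis v@12; visible region now rows[0,8) x cols[12,16) = 8x4
Op 3 fold_up: fold axis h@4; visible region now rows[0,4) x cols[12,16) = 4x4
Op 4 fold_up: fold axis h@2; visible region now rows[0,2) x cols[12,16) = 2x4
Op 5 fold_left: fold axis v@14; visible region now rows[0,2) x cols[12,14) = 2x2
Op 6 cut(1, 1): punch at orig (1,13); cuts so far [(1, 13)]; region rows[0,2) x cols[12,14) = 2x2
Op 7 cut(0, 1): punch at orig (0,13); cuts so far [(0, 13), (1, 13)]; region rows[0,2) x cols[12,14) = 2x2
Unfold 1 (reflect across v@14): 4 holes -> [(0, 13), (0, 14), (1, 13), (1, 14)]
Unfold 2 (reflect across h@2): 8 holes -> [(0, 13), (0, 14), (1, 13), (1, 14), (2, 13), (2, 14), (3, 13), (3, 14)]
Unfold 3 (reflect across h@4): 16 holes -> [(0, 13), (0, 14), (1, 13), (1, 14), (2, 13), (2, 14), (3, 13), (3, 14), (4, 13), (4, 14), (5, 13), (5, 14), (6, 13), (6, 14), (7, 13), (7, 14)]
Unfold 4 (reflect across v@12): 32 holes -> [(0, 9), (0, 10), (0, 13), (0, 14), (1, 9), (1, 10), (1, 13), (1, 14), (2, 9), (2, 10), (2, 13), (2, 14), (3, 9), (3, 10), (3, 13), (3, 14), (4, 9), (4, 10), (4, 13), (4, 14), (5, 9), (5, 10), (5, 13), (5, 14), (6, 9), (6, 10), (6, 13), (6, 14), (7, 9), (7, 10), (7, 13), (7, 14)]
Unfold 5 (reflect across v@8): 64 holes -> [(0, 1), (0, 2), (0, 5), (0, 6), (0, 9), (0, 10), (0, 13), (0, 14), (1, 1), (1, 2), (1, 5), (1, 6), (1, 9), (1, 10), (1, 13), (1, 14), (2, 1), (2, 2), (2, 5), (2, 6), (2, 9), (2, 10), (2, 13), (2, 14), (3, 1), (3, 2), (3, 5), (3, 6), (3, 9), (3, 10), (3, 13), (3, 14), (4, 1), (4, 2), (4, 5), (4, 6), (4, 9), (4, 10), (4, 13), (4, 14), (5, 1), (5, 2), (5, 5), (5, 6), (5, 9), (5, 10), (5, 13), (5, 14), (6, 1), (6, 2), (6, 5), (6, 6), (6, 9), (6, 10), (6, 13), (6, 14), (7, 1), (7, 2), (7, 5), (7, 6), (7, 9), (7, 10), (7, 13), (7, 14)]
Holes: [(0, 1), (0, 2), (0, 5), (0, 6), (0, 9), (0, 10), (0, 13), (0, 14), (1, 1), (1, 2), (1, 5), (1, 6), (1, 9), (1, 10), (1, 13), (1, 14), (2, 1), (2, 2), (2, 5), (2, 6), (2, 9), (2, 10), (2, 13), (2, 14), (3, 1), (3, 2), (3, 5), (3, 6), (3, 9), (3, 10), (3, 13), (3, 14), (4, 1), (4, 2), (4, 5), (4, 6), (4, 9), (4, 10), (4, 13), (4, 14), (5, 1), (5, 2), (5, 5), (5, 6), (5, 9), (5, 10), (5, 13), (5, 14), (6, 1), (6, 2), (6, 5), (6, 6), (6, 9), (6, 10), (6, 13), (6, 14), (7, 1), (7, 2), (7, 5), (7, 6), (7, 9), (7, 10), (7, 13), (7, 14)]

Answer: no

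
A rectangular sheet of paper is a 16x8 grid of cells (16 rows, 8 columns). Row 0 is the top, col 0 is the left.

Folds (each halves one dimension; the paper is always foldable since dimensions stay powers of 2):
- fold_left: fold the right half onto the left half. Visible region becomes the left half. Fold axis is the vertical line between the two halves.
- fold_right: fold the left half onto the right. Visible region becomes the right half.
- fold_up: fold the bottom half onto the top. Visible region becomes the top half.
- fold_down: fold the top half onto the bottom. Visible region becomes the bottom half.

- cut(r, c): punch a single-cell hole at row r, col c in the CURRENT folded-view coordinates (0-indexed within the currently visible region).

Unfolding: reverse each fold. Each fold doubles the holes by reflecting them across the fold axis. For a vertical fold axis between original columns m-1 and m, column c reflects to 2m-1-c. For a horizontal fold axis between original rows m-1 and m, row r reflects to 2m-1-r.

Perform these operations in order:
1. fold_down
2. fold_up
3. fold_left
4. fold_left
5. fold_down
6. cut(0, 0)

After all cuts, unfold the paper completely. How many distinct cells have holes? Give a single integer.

Op 1 fold_down: fold axis h@8; visible region now rows[8,16) x cols[0,8) = 8x8
Op 2 fold_up: fold axis h@12; visible region now rows[8,12) x cols[0,8) = 4x8
Op 3 fold_left: fold axis v@4; visible region now rows[8,12) x cols[0,4) = 4x4
Op 4 fold_left: fold axis v@2; visible region now rows[8,12) x cols[0,2) = 4x2
Op 5 fold_down: fold axis h@10; visible region now rows[10,12) x cols[0,2) = 2x2
Op 6 cut(0, 0): punch at orig (10,0); cuts so far [(10, 0)]; region rows[10,12) x cols[0,2) = 2x2
Unfold 1 (reflect across h@10): 2 holes -> [(9, 0), (10, 0)]
Unfold 2 (reflect across v@2): 4 holes -> [(9, 0), (9, 3), (10, 0), (10, 3)]
Unfold 3 (reflect across v@4): 8 holes -> [(9, 0), (9, 3), (9, 4), (9, 7), (10, 0), (10, 3), (10, 4), (10, 7)]
Unfold 4 (reflect across h@12): 16 holes -> [(9, 0), (9, 3), (9, 4), (9, 7), (10, 0), (10, 3), (10, 4), (10, 7), (13, 0), (13, 3), (13, 4), (13, 7), (14, 0), (14, 3), (14, 4), (14, 7)]
Unfold 5 (reflect across h@8): 32 holes -> [(1, 0), (1, 3), (1, 4), (1, 7), (2, 0), (2, 3), (2, 4), (2, 7), (5, 0), (5, 3), (5, 4), (5, 7), (6, 0), (6, 3), (6, 4), (6, 7), (9, 0), (9, 3), (9, 4), (9, 7), (10, 0), (10, 3), (10, 4), (10, 7), (13, 0), (13, 3), (13, 4), (13, 7), (14, 0), (14, 3), (14, 4), (14, 7)]

Answer: 32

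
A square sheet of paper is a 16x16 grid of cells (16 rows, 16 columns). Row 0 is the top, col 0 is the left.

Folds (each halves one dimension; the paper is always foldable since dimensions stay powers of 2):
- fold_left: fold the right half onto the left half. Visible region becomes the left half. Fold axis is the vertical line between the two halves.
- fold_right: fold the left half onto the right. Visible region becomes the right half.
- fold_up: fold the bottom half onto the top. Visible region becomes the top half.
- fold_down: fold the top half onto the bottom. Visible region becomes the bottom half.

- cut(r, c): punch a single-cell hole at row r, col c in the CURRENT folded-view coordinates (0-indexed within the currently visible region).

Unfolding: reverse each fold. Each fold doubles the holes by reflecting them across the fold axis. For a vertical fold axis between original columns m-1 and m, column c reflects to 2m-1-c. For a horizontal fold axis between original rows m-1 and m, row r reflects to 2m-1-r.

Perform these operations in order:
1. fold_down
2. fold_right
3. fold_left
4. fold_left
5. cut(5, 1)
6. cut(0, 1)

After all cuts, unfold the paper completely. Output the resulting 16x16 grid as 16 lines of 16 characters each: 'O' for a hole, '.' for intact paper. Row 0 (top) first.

Op 1 fold_down: fold axis h@8; visible region now rows[8,16) x cols[0,16) = 8x16
Op 2 fold_right: fold axis v@8; visible region now rows[8,16) x cols[8,16) = 8x8
Op 3 fold_left: fold axis v@12; visible region now rows[8,16) x cols[8,12) = 8x4
Op 4 fold_left: fold axis v@10; visible region now rows[8,16) x cols[8,10) = 8x2
Op 5 cut(5, 1): punch at orig (13,9); cuts so far [(13, 9)]; region rows[8,16) x cols[8,10) = 8x2
Op 6 cut(0, 1): punch at orig (8,9); cuts so far [(8, 9), (13, 9)]; region rows[8,16) x cols[8,10) = 8x2
Unfold 1 (reflect across v@10): 4 holes -> [(8, 9), (8, 10), (13, 9), (13, 10)]
Unfold 2 (reflect across v@12): 8 holes -> [(8, 9), (8, 10), (8, 13), (8, 14), (13, 9), (13, 10), (13, 13), (13, 14)]
Unfold 3 (reflect across v@8): 16 holes -> [(8, 1), (8, 2), (8, 5), (8, 6), (8, 9), (8, 10), (8, 13), (8, 14), (13, 1), (13, 2), (13, 5), (13, 6), (13, 9), (13, 10), (13, 13), (13, 14)]
Unfold 4 (reflect across h@8): 32 holes -> [(2, 1), (2, 2), (2, 5), (2, 6), (2, 9), (2, 10), (2, 13), (2, 14), (7, 1), (7, 2), (7, 5), (7, 6), (7, 9), (7, 10), (7, 13), (7, 14), (8, 1), (8, 2), (8, 5), (8, 6), (8, 9), (8, 10), (8, 13), (8, 14), (13, 1), (13, 2), (13, 5), (13, 6), (13, 9), (13, 10), (13, 13), (13, 14)]

Answer: ................
................
.OO..OO..OO..OO.
................
................
................
................
.OO..OO..OO..OO.
.OO..OO..OO..OO.
................
................
................
................
.OO..OO..OO..OO.
................
................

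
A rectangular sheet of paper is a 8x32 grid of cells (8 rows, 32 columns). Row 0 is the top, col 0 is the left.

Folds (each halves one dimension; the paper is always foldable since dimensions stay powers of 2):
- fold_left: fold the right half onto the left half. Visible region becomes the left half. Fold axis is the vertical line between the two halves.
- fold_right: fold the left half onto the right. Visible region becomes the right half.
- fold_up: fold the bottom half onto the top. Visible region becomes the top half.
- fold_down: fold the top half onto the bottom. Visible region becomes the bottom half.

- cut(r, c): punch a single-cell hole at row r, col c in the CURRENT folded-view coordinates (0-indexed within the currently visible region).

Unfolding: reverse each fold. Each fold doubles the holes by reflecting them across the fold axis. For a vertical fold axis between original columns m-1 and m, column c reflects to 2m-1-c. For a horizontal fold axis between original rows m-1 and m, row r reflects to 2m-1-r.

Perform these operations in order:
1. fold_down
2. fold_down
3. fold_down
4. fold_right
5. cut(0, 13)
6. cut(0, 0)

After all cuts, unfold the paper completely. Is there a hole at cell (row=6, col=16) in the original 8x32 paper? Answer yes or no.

Op 1 fold_down: fold axis h@4; visible region now rows[4,8) x cols[0,32) = 4x32
Op 2 fold_down: fold axis h@6; visible region now rows[6,8) x cols[0,32) = 2x32
Op 3 fold_down: fold axis h@7; visible region now rows[7,8) x cols[0,32) = 1x32
Op 4 fold_right: fold axis v@16; visible region now rows[7,8) x cols[16,32) = 1x16
Op 5 cut(0, 13): punch at orig (7,29); cuts so far [(7, 29)]; region rows[7,8) x cols[16,32) = 1x16
Op 6 cut(0, 0): punch at orig (7,16); cuts so far [(7, 16), (7, 29)]; region rows[7,8) x cols[16,32) = 1x16
Unfold 1 (reflect across v@16): 4 holes -> [(7, 2), (7, 15), (7, 16), (7, 29)]
Unfold 2 (reflect across h@7): 8 holes -> [(6, 2), (6, 15), (6, 16), (6, 29), (7, 2), (7, 15), (7, 16), (7, 29)]
Unfold 3 (reflect across h@6): 16 holes -> [(4, 2), (4, 15), (4, 16), (4, 29), (5, 2), (5, 15), (5, 16), (5, 29), (6, 2), (6, 15), (6, 16), (6, 29), (7, 2), (7, 15), (7, 16), (7, 29)]
Unfold 4 (reflect across h@4): 32 holes -> [(0, 2), (0, 15), (0, 16), (0, 29), (1, 2), (1, 15), (1, 16), (1, 29), (2, 2), (2, 15), (2, 16), (2, 29), (3, 2), (3, 15), (3, 16), (3, 29), (4, 2), (4, 15), (4, 16), (4, 29), (5, 2), (5, 15), (5, 16), (5, 29), (6, 2), (6, 15), (6, 16), (6, 29), (7, 2), (7, 15), (7, 16), (7, 29)]
Holes: [(0, 2), (0, 15), (0, 16), (0, 29), (1, 2), (1, 15), (1, 16), (1, 29), (2, 2), (2, 15), (2, 16), (2, 29), (3, 2), (3, 15), (3, 16), (3, 29), (4, 2), (4, 15), (4, 16), (4, 29), (5, 2), (5, 15), (5, 16), (5, 29), (6, 2), (6, 15), (6, 16), (6, 29), (7, 2), (7, 15), (7, 16), (7, 29)]

Answer: yes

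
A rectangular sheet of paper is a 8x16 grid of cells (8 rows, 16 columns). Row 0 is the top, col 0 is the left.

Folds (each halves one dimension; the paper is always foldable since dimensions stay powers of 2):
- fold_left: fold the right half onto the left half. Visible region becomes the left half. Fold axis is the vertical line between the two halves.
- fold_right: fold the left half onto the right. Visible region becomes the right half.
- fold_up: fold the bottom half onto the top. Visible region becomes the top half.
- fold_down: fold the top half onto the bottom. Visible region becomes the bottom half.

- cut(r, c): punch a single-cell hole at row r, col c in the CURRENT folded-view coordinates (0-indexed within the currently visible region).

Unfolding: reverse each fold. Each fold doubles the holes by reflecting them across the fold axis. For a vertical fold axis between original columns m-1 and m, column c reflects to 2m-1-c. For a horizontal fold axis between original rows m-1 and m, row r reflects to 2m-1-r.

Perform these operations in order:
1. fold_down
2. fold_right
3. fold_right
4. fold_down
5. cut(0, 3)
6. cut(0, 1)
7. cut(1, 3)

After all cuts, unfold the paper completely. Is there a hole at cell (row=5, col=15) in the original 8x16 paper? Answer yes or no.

Answer: yes

Derivation:
Op 1 fold_down: fold axis h@4; visible region now rows[4,8) x cols[0,16) = 4x16
Op 2 fold_right: fold axis v@8; visible region now rows[4,8) x cols[8,16) = 4x8
Op 3 fold_right: fold axis v@12; visible region now rows[4,8) x cols[12,16) = 4x4
Op 4 fold_down: fold axis h@6; visible region now rows[6,8) x cols[12,16) = 2x4
Op 5 cut(0, 3): punch at orig (6,15); cuts so far [(6, 15)]; region rows[6,8) x cols[12,16) = 2x4
Op 6 cut(0, 1): punch at orig (6,13); cuts so far [(6, 13), (6, 15)]; region rows[6,8) x cols[12,16) = 2x4
Op 7 cut(1, 3): punch at orig (7,15); cuts so far [(6, 13), (6, 15), (7, 15)]; region rows[6,8) x cols[12,16) = 2x4
Unfold 1 (reflect across h@6): 6 holes -> [(4, 15), (5, 13), (5, 15), (6, 13), (6, 15), (7, 15)]
Unfold 2 (reflect across v@12): 12 holes -> [(4, 8), (4, 15), (5, 8), (5, 10), (5, 13), (5, 15), (6, 8), (6, 10), (6, 13), (6, 15), (7, 8), (7, 15)]
Unfold 3 (reflect across v@8): 24 holes -> [(4, 0), (4, 7), (4, 8), (4, 15), (5, 0), (5, 2), (5, 5), (5, 7), (5, 8), (5, 10), (5, 13), (5, 15), (6, 0), (6, 2), (6, 5), (6, 7), (6, 8), (6, 10), (6, 13), (6, 15), (7, 0), (7, 7), (7, 8), (7, 15)]
Unfold 4 (reflect across h@4): 48 holes -> [(0, 0), (0, 7), (0, 8), (0, 15), (1, 0), (1, 2), (1, 5), (1, 7), (1, 8), (1, 10), (1, 13), (1, 15), (2, 0), (2, 2), (2, 5), (2, 7), (2, 8), (2, 10), (2, 13), (2, 15), (3, 0), (3, 7), (3, 8), (3, 15), (4, 0), (4, 7), (4, 8), (4, 15), (5, 0), (5, 2), (5, 5), (5, 7), (5, 8), (5, 10), (5, 13), (5, 15), (6, 0), (6, 2), (6, 5), (6, 7), (6, 8), (6, 10), (6, 13), (6, 15), (7, 0), (7, 7), (7, 8), (7, 15)]
Holes: [(0, 0), (0, 7), (0, 8), (0, 15), (1, 0), (1, 2), (1, 5), (1, 7), (1, 8), (1, 10), (1, 13), (1, 15), (2, 0), (2, 2), (2, 5), (2, 7), (2, 8), (2, 10), (2, 13), (2, 15), (3, 0), (3, 7), (3, 8), (3, 15), (4, 0), (4, 7), (4, 8), (4, 15), (5, 0), (5, 2), (5, 5), (5, 7), (5, 8), (5, 10), (5, 13), (5, 15), (6, 0), (6, 2), (6, 5), (6, 7), (6, 8), (6, 10), (6, 13), (6, 15), (7, 0), (7, 7), (7, 8), (7, 15)]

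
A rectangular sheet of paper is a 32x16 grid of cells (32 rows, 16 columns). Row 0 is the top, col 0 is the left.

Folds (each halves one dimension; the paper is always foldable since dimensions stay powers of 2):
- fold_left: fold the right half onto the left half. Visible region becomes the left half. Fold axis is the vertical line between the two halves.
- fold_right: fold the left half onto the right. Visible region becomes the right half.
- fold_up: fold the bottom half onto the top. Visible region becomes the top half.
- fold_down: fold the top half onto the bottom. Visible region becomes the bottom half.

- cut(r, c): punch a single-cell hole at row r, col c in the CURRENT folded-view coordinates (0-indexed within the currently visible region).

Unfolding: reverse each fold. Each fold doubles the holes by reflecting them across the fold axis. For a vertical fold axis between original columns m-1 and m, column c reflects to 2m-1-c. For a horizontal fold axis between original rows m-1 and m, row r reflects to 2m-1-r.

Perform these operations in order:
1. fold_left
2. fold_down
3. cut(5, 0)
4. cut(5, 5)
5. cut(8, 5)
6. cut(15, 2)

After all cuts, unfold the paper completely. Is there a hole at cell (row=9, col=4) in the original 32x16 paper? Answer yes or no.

Answer: no

Derivation:
Op 1 fold_left: fold axis v@8; visible region now rows[0,32) x cols[0,8) = 32x8
Op 2 fold_down: fold axis h@16; visible region now rows[16,32) x cols[0,8) = 16x8
Op 3 cut(5, 0): punch at orig (21,0); cuts so far [(21, 0)]; region rows[16,32) x cols[0,8) = 16x8
Op 4 cut(5, 5): punch at orig (21,5); cuts so far [(21, 0), (21, 5)]; region rows[16,32) x cols[0,8) = 16x8
Op 5 cut(8, 5): punch at orig (24,5); cuts so far [(21, 0), (21, 5), (24, 5)]; region rows[16,32) x cols[0,8) = 16x8
Op 6 cut(15, 2): punch at orig (31,2); cuts so far [(21, 0), (21, 5), (24, 5), (31, 2)]; region rows[16,32) x cols[0,8) = 16x8
Unfold 1 (reflect across h@16): 8 holes -> [(0, 2), (7, 5), (10, 0), (10, 5), (21, 0), (21, 5), (24, 5), (31, 2)]
Unfold 2 (reflect across v@8): 16 holes -> [(0, 2), (0, 13), (7, 5), (7, 10), (10, 0), (10, 5), (10, 10), (10, 15), (21, 0), (21, 5), (21, 10), (21, 15), (24, 5), (24, 10), (31, 2), (31, 13)]
Holes: [(0, 2), (0, 13), (7, 5), (7, 10), (10, 0), (10, 5), (10, 10), (10, 15), (21, 0), (21, 5), (21, 10), (21, 15), (24, 5), (24, 10), (31, 2), (31, 13)]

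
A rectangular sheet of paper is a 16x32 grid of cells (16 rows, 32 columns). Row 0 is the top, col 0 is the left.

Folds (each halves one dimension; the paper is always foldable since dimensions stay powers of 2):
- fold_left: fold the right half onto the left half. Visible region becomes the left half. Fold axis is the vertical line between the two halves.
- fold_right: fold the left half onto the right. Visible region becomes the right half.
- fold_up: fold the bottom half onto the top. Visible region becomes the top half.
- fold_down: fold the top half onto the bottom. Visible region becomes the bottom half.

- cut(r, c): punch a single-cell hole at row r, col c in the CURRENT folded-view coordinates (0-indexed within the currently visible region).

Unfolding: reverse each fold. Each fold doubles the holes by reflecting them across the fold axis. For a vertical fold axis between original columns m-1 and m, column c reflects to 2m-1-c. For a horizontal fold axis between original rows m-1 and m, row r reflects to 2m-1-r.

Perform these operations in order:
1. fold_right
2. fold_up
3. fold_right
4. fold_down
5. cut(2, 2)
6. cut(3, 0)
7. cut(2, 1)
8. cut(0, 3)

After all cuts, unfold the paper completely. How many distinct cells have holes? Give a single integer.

Op 1 fold_right: fold axis v@16; visible region now rows[0,16) x cols[16,32) = 16x16
Op 2 fold_up: fold axis h@8; visible region now rows[0,8) x cols[16,32) = 8x16
Op 3 fold_right: fold axis v@24; visible region now rows[0,8) x cols[24,32) = 8x8
Op 4 fold_down: fold axis h@4; visible region now rows[4,8) x cols[24,32) = 4x8
Op 5 cut(2, 2): punch at orig (6,26); cuts so far [(6, 26)]; region rows[4,8) x cols[24,32) = 4x8
Op 6 cut(3, 0): punch at orig (7,24); cuts so far [(6, 26), (7, 24)]; region rows[4,8) x cols[24,32) = 4x8
Op 7 cut(2, 1): punch at orig (6,25); cuts so far [(6, 25), (6, 26), (7, 24)]; region rows[4,8) x cols[24,32) = 4x8
Op 8 cut(0, 3): punch at orig (4,27); cuts so far [(4, 27), (6, 25), (6, 26), (7, 24)]; region rows[4,8) x cols[24,32) = 4x8
Unfold 1 (reflect across h@4): 8 holes -> [(0, 24), (1, 25), (1, 26), (3, 27), (4, 27), (6, 25), (6, 26), (7, 24)]
Unfold 2 (reflect across v@24): 16 holes -> [(0, 23), (0, 24), (1, 21), (1, 22), (1, 25), (1, 26), (3, 20), (3, 27), (4, 20), (4, 27), (6, 21), (6, 22), (6, 25), (6, 26), (7, 23), (7, 24)]
Unfold 3 (reflect across h@8): 32 holes -> [(0, 23), (0, 24), (1, 21), (1, 22), (1, 25), (1, 26), (3, 20), (3, 27), (4, 20), (4, 27), (6, 21), (6, 22), (6, 25), (6, 26), (7, 23), (7, 24), (8, 23), (8, 24), (9, 21), (9, 22), (9, 25), (9, 26), (11, 20), (11, 27), (12, 20), (12, 27), (14, 21), (14, 22), (14, 25), (14, 26), (15, 23), (15, 24)]
Unfold 4 (reflect across v@16): 64 holes -> [(0, 7), (0, 8), (0, 23), (0, 24), (1, 5), (1, 6), (1, 9), (1, 10), (1, 21), (1, 22), (1, 25), (1, 26), (3, 4), (3, 11), (3, 20), (3, 27), (4, 4), (4, 11), (4, 20), (4, 27), (6, 5), (6, 6), (6, 9), (6, 10), (6, 21), (6, 22), (6, 25), (6, 26), (7, 7), (7, 8), (7, 23), (7, 24), (8, 7), (8, 8), (8, 23), (8, 24), (9, 5), (9, 6), (9, 9), (9, 10), (9, 21), (9, 22), (9, 25), (9, 26), (11, 4), (11, 11), (11, 20), (11, 27), (12, 4), (12, 11), (12, 20), (12, 27), (14, 5), (14, 6), (14, 9), (14, 10), (14, 21), (14, 22), (14, 25), (14, 26), (15, 7), (15, 8), (15, 23), (15, 24)]

Answer: 64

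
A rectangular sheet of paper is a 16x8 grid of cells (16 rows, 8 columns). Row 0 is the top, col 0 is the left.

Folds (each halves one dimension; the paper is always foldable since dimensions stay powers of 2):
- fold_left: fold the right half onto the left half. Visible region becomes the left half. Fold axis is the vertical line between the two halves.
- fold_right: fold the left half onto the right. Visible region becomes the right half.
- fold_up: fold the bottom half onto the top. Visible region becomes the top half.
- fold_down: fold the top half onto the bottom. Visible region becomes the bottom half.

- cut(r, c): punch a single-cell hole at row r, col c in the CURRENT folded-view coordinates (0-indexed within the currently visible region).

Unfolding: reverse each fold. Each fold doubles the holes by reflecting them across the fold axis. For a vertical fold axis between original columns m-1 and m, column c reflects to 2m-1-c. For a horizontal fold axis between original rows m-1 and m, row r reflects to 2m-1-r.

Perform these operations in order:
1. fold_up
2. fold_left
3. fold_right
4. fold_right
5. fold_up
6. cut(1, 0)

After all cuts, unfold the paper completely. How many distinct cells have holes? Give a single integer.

Op 1 fold_up: fold axis h@8; visible region now rows[0,8) x cols[0,8) = 8x8
Op 2 fold_left: fold axis v@4; visible region now rows[0,8) x cols[0,4) = 8x4
Op 3 fold_right: fold axis v@2; visible region now rows[0,8) x cols[2,4) = 8x2
Op 4 fold_right: fold axis v@3; visible region now rows[0,8) x cols[3,4) = 8x1
Op 5 fold_up: fold axis h@4; visible region now rows[0,4) x cols[3,4) = 4x1
Op 6 cut(1, 0): punch at orig (1,3); cuts so far [(1, 3)]; region rows[0,4) x cols[3,4) = 4x1
Unfold 1 (reflect across h@4): 2 holes -> [(1, 3), (6, 3)]
Unfold 2 (reflect across v@3): 4 holes -> [(1, 2), (1, 3), (6, 2), (6, 3)]
Unfold 3 (reflect across v@2): 8 holes -> [(1, 0), (1, 1), (1, 2), (1, 3), (6, 0), (6, 1), (6, 2), (6, 3)]
Unfold 4 (reflect across v@4): 16 holes -> [(1, 0), (1, 1), (1, 2), (1, 3), (1, 4), (1, 5), (1, 6), (1, 7), (6, 0), (6, 1), (6, 2), (6, 3), (6, 4), (6, 5), (6, 6), (6, 7)]
Unfold 5 (reflect across h@8): 32 holes -> [(1, 0), (1, 1), (1, 2), (1, 3), (1, 4), (1, 5), (1, 6), (1, 7), (6, 0), (6, 1), (6, 2), (6, 3), (6, 4), (6, 5), (6, 6), (6, 7), (9, 0), (9, 1), (9, 2), (9, 3), (9, 4), (9, 5), (9, 6), (9, 7), (14, 0), (14, 1), (14, 2), (14, 3), (14, 4), (14, 5), (14, 6), (14, 7)]

Answer: 32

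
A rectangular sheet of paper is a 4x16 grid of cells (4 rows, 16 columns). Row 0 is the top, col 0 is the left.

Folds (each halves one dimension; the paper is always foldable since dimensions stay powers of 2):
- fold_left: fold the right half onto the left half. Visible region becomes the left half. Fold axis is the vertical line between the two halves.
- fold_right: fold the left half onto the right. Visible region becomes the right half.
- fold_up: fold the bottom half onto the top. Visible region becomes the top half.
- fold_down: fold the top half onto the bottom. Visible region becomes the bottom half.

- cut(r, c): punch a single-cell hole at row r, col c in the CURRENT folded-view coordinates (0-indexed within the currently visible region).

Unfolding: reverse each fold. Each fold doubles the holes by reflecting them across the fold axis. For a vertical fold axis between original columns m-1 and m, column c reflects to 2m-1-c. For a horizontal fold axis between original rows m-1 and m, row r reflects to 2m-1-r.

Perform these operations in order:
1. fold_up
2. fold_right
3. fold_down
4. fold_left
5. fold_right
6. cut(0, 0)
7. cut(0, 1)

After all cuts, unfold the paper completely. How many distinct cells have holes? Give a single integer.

Op 1 fold_up: fold axis h@2; visible region now rows[0,2) x cols[0,16) = 2x16
Op 2 fold_right: fold axis v@8; visible region now rows[0,2) x cols[8,16) = 2x8
Op 3 fold_down: fold axis h@1; visible region now rows[1,2) x cols[8,16) = 1x8
Op 4 fold_left: fold axis v@12; visible region now rows[1,2) x cols[8,12) = 1x4
Op 5 fold_right: fold axis v@10; visible region now rows[1,2) x cols[10,12) = 1x2
Op 6 cut(0, 0): punch at orig (1,10); cuts so far [(1, 10)]; region rows[1,2) x cols[10,12) = 1x2
Op 7 cut(0, 1): punch at orig (1,11); cuts so far [(1, 10), (1, 11)]; region rows[1,2) x cols[10,12) = 1x2
Unfold 1 (reflect across v@10): 4 holes -> [(1, 8), (1, 9), (1, 10), (1, 11)]
Unfold 2 (reflect across v@12): 8 holes -> [(1, 8), (1, 9), (1, 10), (1, 11), (1, 12), (1, 13), (1, 14), (1, 15)]
Unfold 3 (reflect across h@1): 16 holes -> [(0, 8), (0, 9), (0, 10), (0, 11), (0, 12), (0, 13), (0, 14), (0, 15), (1, 8), (1, 9), (1, 10), (1, 11), (1, 12), (1, 13), (1, 14), (1, 15)]
Unfold 4 (reflect across v@8): 32 holes -> [(0, 0), (0, 1), (0, 2), (0, 3), (0, 4), (0, 5), (0, 6), (0, 7), (0, 8), (0, 9), (0, 10), (0, 11), (0, 12), (0, 13), (0, 14), (0, 15), (1, 0), (1, 1), (1, 2), (1, 3), (1, 4), (1, 5), (1, 6), (1, 7), (1, 8), (1, 9), (1, 10), (1, 11), (1, 12), (1, 13), (1, 14), (1, 15)]
Unfold 5 (reflect across h@2): 64 holes -> [(0, 0), (0, 1), (0, 2), (0, 3), (0, 4), (0, 5), (0, 6), (0, 7), (0, 8), (0, 9), (0, 10), (0, 11), (0, 12), (0, 13), (0, 14), (0, 15), (1, 0), (1, 1), (1, 2), (1, 3), (1, 4), (1, 5), (1, 6), (1, 7), (1, 8), (1, 9), (1, 10), (1, 11), (1, 12), (1, 13), (1, 14), (1, 15), (2, 0), (2, 1), (2, 2), (2, 3), (2, 4), (2, 5), (2, 6), (2, 7), (2, 8), (2, 9), (2, 10), (2, 11), (2, 12), (2, 13), (2, 14), (2, 15), (3, 0), (3, 1), (3, 2), (3, 3), (3, 4), (3, 5), (3, 6), (3, 7), (3, 8), (3, 9), (3, 10), (3, 11), (3, 12), (3, 13), (3, 14), (3, 15)]

Answer: 64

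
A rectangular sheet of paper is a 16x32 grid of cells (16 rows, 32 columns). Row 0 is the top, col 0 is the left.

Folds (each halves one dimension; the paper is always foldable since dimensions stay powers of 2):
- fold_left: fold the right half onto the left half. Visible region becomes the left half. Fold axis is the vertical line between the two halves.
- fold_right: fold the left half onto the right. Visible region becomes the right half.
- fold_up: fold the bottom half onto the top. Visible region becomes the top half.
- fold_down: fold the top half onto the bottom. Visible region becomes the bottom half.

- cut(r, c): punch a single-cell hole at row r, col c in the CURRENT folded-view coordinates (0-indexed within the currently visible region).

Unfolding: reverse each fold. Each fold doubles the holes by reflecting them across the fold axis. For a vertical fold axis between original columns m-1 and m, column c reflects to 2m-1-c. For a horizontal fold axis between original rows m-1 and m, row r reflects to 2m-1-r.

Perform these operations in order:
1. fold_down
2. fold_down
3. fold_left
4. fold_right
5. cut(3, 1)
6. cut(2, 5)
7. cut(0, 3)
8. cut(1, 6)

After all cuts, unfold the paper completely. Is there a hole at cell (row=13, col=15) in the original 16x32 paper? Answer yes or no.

Op 1 fold_down: fold axis h@8; visible region now rows[8,16) x cols[0,32) = 8x32
Op 2 fold_down: fold axis h@12; visible region now rows[12,16) x cols[0,32) = 4x32
Op 3 fold_left: fold axis v@16; visible region now rows[12,16) x cols[0,16) = 4x16
Op 4 fold_right: fold axis v@8; visible region now rows[12,16) x cols[8,16) = 4x8
Op 5 cut(3, 1): punch at orig (15,9); cuts so far [(15, 9)]; region rows[12,16) x cols[8,16) = 4x8
Op 6 cut(2, 5): punch at orig (14,13); cuts so far [(14, 13), (15, 9)]; region rows[12,16) x cols[8,16) = 4x8
Op 7 cut(0, 3): punch at orig (12,11); cuts so far [(12, 11), (14, 13), (15, 9)]; region rows[12,16) x cols[8,16) = 4x8
Op 8 cut(1, 6): punch at orig (13,14); cuts so far [(12, 11), (13, 14), (14, 13), (15, 9)]; region rows[12,16) x cols[8,16) = 4x8
Unfold 1 (reflect across v@8): 8 holes -> [(12, 4), (12, 11), (13, 1), (13, 14), (14, 2), (14, 13), (15, 6), (15, 9)]
Unfold 2 (reflect across v@16): 16 holes -> [(12, 4), (12, 11), (12, 20), (12, 27), (13, 1), (13, 14), (13, 17), (13, 30), (14, 2), (14, 13), (14, 18), (14, 29), (15, 6), (15, 9), (15, 22), (15, 25)]
Unfold 3 (reflect across h@12): 32 holes -> [(8, 6), (8, 9), (8, 22), (8, 25), (9, 2), (9, 13), (9, 18), (9, 29), (10, 1), (10, 14), (10, 17), (10, 30), (11, 4), (11, 11), (11, 20), (11, 27), (12, 4), (12, 11), (12, 20), (12, 27), (13, 1), (13, 14), (13, 17), (13, 30), (14, 2), (14, 13), (14, 18), (14, 29), (15, 6), (15, 9), (15, 22), (15, 25)]
Unfold 4 (reflect across h@8): 64 holes -> [(0, 6), (0, 9), (0, 22), (0, 25), (1, 2), (1, 13), (1, 18), (1, 29), (2, 1), (2, 14), (2, 17), (2, 30), (3, 4), (3, 11), (3, 20), (3, 27), (4, 4), (4, 11), (4, 20), (4, 27), (5, 1), (5, 14), (5, 17), (5, 30), (6, 2), (6, 13), (6, 18), (6, 29), (7, 6), (7, 9), (7, 22), (7, 25), (8, 6), (8, 9), (8, 22), (8, 25), (9, 2), (9, 13), (9, 18), (9, 29), (10, 1), (10, 14), (10, 17), (10, 30), (11, 4), (11, 11), (11, 20), (11, 27), (12, 4), (12, 11), (12, 20), (12, 27), (13, 1), (13, 14), (13, 17), (13, 30), (14, 2), (14, 13), (14, 18), (14, 29), (15, 6), (15, 9), (15, 22), (15, 25)]
Holes: [(0, 6), (0, 9), (0, 22), (0, 25), (1, 2), (1, 13), (1, 18), (1, 29), (2, 1), (2, 14), (2, 17), (2, 30), (3, 4), (3, 11), (3, 20), (3, 27), (4, 4), (4, 11), (4, 20), (4, 27), (5, 1), (5, 14), (5, 17), (5, 30), (6, 2), (6, 13), (6, 18), (6, 29), (7, 6), (7, 9), (7, 22), (7, 25), (8, 6), (8, 9), (8, 22), (8, 25), (9, 2), (9, 13), (9, 18), (9, 29), (10, 1), (10, 14), (10, 17), (10, 30), (11, 4), (11, 11), (11, 20), (11, 27), (12, 4), (12, 11), (12, 20), (12, 27), (13, 1), (13, 14), (13, 17), (13, 30), (14, 2), (14, 13), (14, 18), (14, 29), (15, 6), (15, 9), (15, 22), (15, 25)]

Answer: no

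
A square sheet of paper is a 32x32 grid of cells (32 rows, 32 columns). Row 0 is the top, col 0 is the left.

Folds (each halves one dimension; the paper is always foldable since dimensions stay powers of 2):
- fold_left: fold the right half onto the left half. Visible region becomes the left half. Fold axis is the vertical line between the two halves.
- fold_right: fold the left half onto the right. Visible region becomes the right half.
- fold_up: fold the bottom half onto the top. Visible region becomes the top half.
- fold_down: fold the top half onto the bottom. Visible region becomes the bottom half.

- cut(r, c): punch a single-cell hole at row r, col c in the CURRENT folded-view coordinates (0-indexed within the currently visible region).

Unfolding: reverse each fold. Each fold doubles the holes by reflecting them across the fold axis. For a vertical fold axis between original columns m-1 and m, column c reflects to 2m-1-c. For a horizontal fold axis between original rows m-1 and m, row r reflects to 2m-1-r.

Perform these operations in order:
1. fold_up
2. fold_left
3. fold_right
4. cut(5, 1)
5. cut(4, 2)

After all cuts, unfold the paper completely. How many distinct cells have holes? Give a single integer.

Answer: 16

Derivation:
Op 1 fold_up: fold axis h@16; visible region now rows[0,16) x cols[0,32) = 16x32
Op 2 fold_left: fold axis v@16; visible region now rows[0,16) x cols[0,16) = 16x16
Op 3 fold_right: fold axis v@8; visible region now rows[0,16) x cols[8,16) = 16x8
Op 4 cut(5, 1): punch at orig (5,9); cuts so far [(5, 9)]; region rows[0,16) x cols[8,16) = 16x8
Op 5 cut(4, 2): punch at orig (4,10); cuts so far [(4, 10), (5, 9)]; region rows[0,16) x cols[8,16) = 16x8
Unfold 1 (reflect across v@8): 4 holes -> [(4, 5), (4, 10), (5, 6), (5, 9)]
Unfold 2 (reflect across v@16): 8 holes -> [(4, 5), (4, 10), (4, 21), (4, 26), (5, 6), (5, 9), (5, 22), (5, 25)]
Unfold 3 (reflect across h@16): 16 holes -> [(4, 5), (4, 10), (4, 21), (4, 26), (5, 6), (5, 9), (5, 22), (5, 25), (26, 6), (26, 9), (26, 22), (26, 25), (27, 5), (27, 10), (27, 21), (27, 26)]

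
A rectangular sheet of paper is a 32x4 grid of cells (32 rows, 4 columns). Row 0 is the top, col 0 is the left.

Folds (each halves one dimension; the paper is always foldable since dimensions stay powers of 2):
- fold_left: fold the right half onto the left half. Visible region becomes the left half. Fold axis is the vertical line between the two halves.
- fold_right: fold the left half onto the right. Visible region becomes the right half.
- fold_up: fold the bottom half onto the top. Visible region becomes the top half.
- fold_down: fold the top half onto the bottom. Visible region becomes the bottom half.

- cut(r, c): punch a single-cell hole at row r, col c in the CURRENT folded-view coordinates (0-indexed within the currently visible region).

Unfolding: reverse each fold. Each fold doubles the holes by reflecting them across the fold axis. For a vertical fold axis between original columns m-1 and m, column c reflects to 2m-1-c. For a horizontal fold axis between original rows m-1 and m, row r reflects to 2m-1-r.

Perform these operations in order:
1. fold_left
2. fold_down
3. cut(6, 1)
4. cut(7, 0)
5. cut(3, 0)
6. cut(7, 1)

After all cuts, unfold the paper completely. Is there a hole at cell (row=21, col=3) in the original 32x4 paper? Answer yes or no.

Answer: no

Derivation:
Op 1 fold_left: fold axis v@2; visible region now rows[0,32) x cols[0,2) = 32x2
Op 2 fold_down: fold axis h@16; visible region now rows[16,32) x cols[0,2) = 16x2
Op 3 cut(6, 1): punch at orig (22,1); cuts so far [(22, 1)]; region rows[16,32) x cols[0,2) = 16x2
Op 4 cut(7, 0): punch at orig (23,0); cuts so far [(22, 1), (23, 0)]; region rows[16,32) x cols[0,2) = 16x2
Op 5 cut(3, 0): punch at orig (19,0); cuts so far [(19, 0), (22, 1), (23, 0)]; region rows[16,32) x cols[0,2) = 16x2
Op 6 cut(7, 1): punch at orig (23,1); cuts so far [(19, 0), (22, 1), (23, 0), (23, 1)]; region rows[16,32) x cols[0,2) = 16x2
Unfold 1 (reflect across h@16): 8 holes -> [(8, 0), (8, 1), (9, 1), (12, 0), (19, 0), (22, 1), (23, 0), (23, 1)]
Unfold 2 (reflect across v@2): 16 holes -> [(8, 0), (8, 1), (8, 2), (8, 3), (9, 1), (9, 2), (12, 0), (12, 3), (19, 0), (19, 3), (22, 1), (22, 2), (23, 0), (23, 1), (23, 2), (23, 3)]
Holes: [(8, 0), (8, 1), (8, 2), (8, 3), (9, 1), (9, 2), (12, 0), (12, 3), (19, 0), (19, 3), (22, 1), (22, 2), (23, 0), (23, 1), (23, 2), (23, 3)]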